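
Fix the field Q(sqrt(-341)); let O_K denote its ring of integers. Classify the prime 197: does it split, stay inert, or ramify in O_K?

-341 mod 4 = 3, hence disc K = 4·(-341) = -1364 and O_K = ℤ[√-341].
197 ∤ -1364, so 197 is unramified.
Compute (-341/197) via Euler: 53^((197-1)/2) mod 197 = 1, so (-341/197) = 1.
Legendre symbol 1 ⇒ 197 is split.

split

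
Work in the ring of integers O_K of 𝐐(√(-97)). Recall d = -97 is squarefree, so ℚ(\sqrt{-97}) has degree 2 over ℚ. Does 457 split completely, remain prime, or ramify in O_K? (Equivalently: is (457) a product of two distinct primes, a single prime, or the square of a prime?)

457 remains inert

d = -97 ≡ 3 (mod 4), so O_K = ℤ[√-97] and disc(K) = 4d = -388.
Since gcd(457, -388) = 1 the prime 457 does not ramify.
Compute (-97/457) via Euler: 360^((457-1)/2) mod 457 = 456, so (-97/457) = -1.
d is a non-residue mod p, hence 457 remains inert in O_K.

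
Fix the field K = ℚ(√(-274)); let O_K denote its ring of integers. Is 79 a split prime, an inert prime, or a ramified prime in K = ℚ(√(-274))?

p splits

-274 mod 4 = 2, hence disc K = 4·(-274) = -1096 and O_K = ℤ[√-274].
Since gcd(79, -1096) = 1 the prime 79 does not ramify.
Euler's criterion: (-274)^39 mod 79 = 1. Thus (-274|79) = 1.
Legendre symbol 1 ⇒ 79 is split.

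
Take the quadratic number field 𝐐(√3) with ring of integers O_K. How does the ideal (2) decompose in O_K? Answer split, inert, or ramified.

ramifies in O_K

3 mod 4 = 3, hence disc K = 4·3 = 12 and O_K = ℤ[√3].
disc(K) = 12 = 2·6, so p = 2 is ramified.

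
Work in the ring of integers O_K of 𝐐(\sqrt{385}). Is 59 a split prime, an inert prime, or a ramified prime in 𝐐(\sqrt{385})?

inert

Since 385 ≡ 1 mod 4, the ring of integers is ℤ[(1+√385)/2] with discriminant 385.
59 ∤ 385, so 59 is unramified.
Euler's criterion: 385^29 mod 59 = 58. Thus (385|59) = -1.
d is a non-residue mod p, hence 59 remains inert in O_K.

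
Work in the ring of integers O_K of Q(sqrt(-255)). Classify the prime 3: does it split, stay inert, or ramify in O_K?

ramified — (3) = 𝔭²

Since -255 ≡ 1 mod 4, the ring of integers is ℤ[(1+√-255)/2] with discriminant -255.
disc(K) = -255 = 3·(-85), so p = 3 is ramified.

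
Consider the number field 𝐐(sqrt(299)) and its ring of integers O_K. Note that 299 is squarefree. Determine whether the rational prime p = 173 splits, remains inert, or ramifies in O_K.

299 mod 4 = 3, hence disc K = 4·299 = 1196 and O_K = ℤ[√299].
disc(K) = 1196 is not divisible by 173; 173 is unramified.
Legendre symbol by Euler's criterion: (299/173) ≡ 299^86 ≡ 1 (mod 173), i.e. (299/173) = 1.
(299/173) = 1, so 173 splits.

split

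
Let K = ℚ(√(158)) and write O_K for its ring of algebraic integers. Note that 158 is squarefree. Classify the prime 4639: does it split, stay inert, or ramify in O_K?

4639 splits in O_K

Since 158 ≢ 1 mod 4, the ring of integers is ℤ[√158] with discriminant 4·158 = 632.
disc(K) = 632 is not divisible by 4639; 4639 is unramified.
(158/4639) = 158^2319 mod 4639 = 1, giving Legendre symbol 1.
(158/4639) = 1, so 4639 splits.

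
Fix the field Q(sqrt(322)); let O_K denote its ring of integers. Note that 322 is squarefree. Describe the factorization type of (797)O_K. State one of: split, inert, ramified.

remains prime (inert)

322 mod 4 = 2, hence disc K = 4·322 = 1288 and O_K = ℤ[√322].
797 ∤ 1288, so 797 is unramified.
(322/797) = 322^398 mod 797 = 796, giving Legendre symbol -1.
Legendre symbol -1 ⇒ 797 is inert.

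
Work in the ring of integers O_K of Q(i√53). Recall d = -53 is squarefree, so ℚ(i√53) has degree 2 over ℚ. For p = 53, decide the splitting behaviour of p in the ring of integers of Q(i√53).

53 is ramified

-53 mod 4 = 3, hence disc K = 4·(-53) = -212 and O_K = ℤ[√-53].
Ramification test: 53 | -212. The prime 53 ramifies in K.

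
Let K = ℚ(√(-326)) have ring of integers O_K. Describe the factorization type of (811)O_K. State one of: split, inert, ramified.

811 splits in O_K

Since -326 ≢ 1 mod 4, the ring of integers is ℤ[√-326] with discriminant 4·(-326) = -1304.
disc(K) = -1304 is not divisible by 811; 811 is unramified.
(-326/811) = 485^405 mod 811 = 1, giving Legendre symbol 1.
Legendre symbol 1 ⇒ 811 is split.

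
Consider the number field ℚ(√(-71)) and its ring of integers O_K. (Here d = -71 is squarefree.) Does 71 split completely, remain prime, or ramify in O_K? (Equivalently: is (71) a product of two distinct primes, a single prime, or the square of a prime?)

ramified

Since -71 ≡ 1 mod 4, the ring of integers is ℤ[(1+√-71)/2] with discriminant -71.
71 divides disc(K) = -71, so 71 ramifies.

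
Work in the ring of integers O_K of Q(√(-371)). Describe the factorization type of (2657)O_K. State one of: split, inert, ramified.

p splits

d = -371 ≡ 1 (mod 4), so O_K = ℤ[(1+√-371)/2] and disc(K) = d = -371.
disc(K) = -371 is not divisible by 2657; 2657 is unramified.
Compute (-371/2657) via Euler: 2286^((2657-1)/2) mod 2657 = 1, so (-371/2657) = 1.
Legendre symbol 1 ⇒ 2657 is split.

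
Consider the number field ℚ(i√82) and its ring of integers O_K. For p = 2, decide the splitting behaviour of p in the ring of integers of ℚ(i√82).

-82 mod 4 = 2, hence disc K = 4·(-82) = -328 and O_K = ℤ[√-82].
Ramification test: 2 | -328. The prime 2 ramifies in K.

2 is ramified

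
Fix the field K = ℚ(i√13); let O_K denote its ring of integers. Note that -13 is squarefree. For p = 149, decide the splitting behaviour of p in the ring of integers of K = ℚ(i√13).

remains prime (inert)

d = -13 ≡ 3 (mod 4), so O_K = ℤ[√-13] and disc(K) = 4d = -52.
Since gcd(149, -52) = 1 the prime 149 does not ramify.
Legendre symbol by Euler's criterion: (-13/149) ≡ (-13)^74 ≡ 148 (mod 149), i.e. (-13/149) = -1.
Legendre symbol -1 ⇒ 149 is inert.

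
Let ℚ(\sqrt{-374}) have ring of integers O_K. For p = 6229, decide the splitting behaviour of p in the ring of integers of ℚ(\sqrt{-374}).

d = -374 ≡ 2 (mod 4), so O_K = ℤ[√-374] and disc(K) = 4d = -1496.
6229 ∤ -1496, so 6229 is unramified.
(-374/6229) = 5855^3114 mod 6229 = 1, giving Legendre symbol 1.
(-374/6229) = 1, so 6229 splits.

split — (6229) = 𝔭₁𝔭₂ with 𝔭₁ ≠ 𝔭₂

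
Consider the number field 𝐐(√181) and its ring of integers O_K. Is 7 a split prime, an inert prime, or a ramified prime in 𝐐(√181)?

remains prime (inert)

d = 181 ≡ 1 (mod 4), so O_K = ℤ[(1+√181)/2] and disc(K) = d = 181.
Since gcd(7, 181) = 1 the prime 7 does not ramify.
Legendre symbol by Euler's criterion: (181/7) ≡ 181^3 ≡ 6 (mod 7), i.e. (181/7) = -1.
Legendre symbol -1 ⇒ 7 is inert.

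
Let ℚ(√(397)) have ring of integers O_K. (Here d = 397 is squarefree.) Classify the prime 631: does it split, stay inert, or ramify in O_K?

split

d = 397 ≡ 1 (mod 4), so O_K = ℤ[(1+√397)/2] and disc(K) = d = 397.
Since gcd(631, 397) = 1 the prime 631 does not ramify.
Compute (397/631) via Euler: 397^((631-1)/2) mod 631 = 1, so (397/631) = 1.
(397/631) = 1, so 631 splits.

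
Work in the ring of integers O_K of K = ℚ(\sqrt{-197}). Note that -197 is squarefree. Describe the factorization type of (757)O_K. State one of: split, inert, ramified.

757 remains inert

-197 mod 4 = 3, hence disc K = 4·(-197) = -788 and O_K = ℤ[√-197].
Since gcd(757, -788) = 1 the prime 757 does not ramify.
Euler's criterion: (-197)^378 mod 757 = 756. Thus (-197|757) = -1.
d is a non-residue mod p, hence 757 remains inert in O_K.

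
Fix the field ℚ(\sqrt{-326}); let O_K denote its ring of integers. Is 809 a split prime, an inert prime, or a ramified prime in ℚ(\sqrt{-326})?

inert — (809) stays prime in O_K

Since -326 ≢ 1 mod 4, the ring of integers is ℤ[√-326] with discriminant 4·(-326) = -1304.
disc(K) = -1304 is not divisible by 809; 809 is unramified.
Euler's criterion: (-326)^404 mod 809 = 808. Thus (-326|809) = -1.
d is a non-residue mod p, hence 809 remains inert in O_K.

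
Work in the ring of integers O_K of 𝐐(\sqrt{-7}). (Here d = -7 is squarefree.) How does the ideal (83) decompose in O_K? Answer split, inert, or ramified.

inert — (83) stays prime in O_K

Since -7 ≡ 1 mod 4, the ring of integers is ℤ[(1+√-7)/2] with discriminant -7.
disc(K) = -7 is not divisible by 83; 83 is unramified.
Legendre symbol by Euler's criterion: (-7/83) ≡ (-7)^41 ≡ 82 (mod 83), i.e. (-7/83) = -1.
Legendre symbol -1 ⇒ 83 is inert.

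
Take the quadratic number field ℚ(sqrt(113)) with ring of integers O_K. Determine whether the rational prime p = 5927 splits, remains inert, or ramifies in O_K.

5927 splits in O_K

113 mod 4 = 1, hence disc K = 113 and O_K = ℤ[(1+√113)/2].
Since gcd(5927, 113) = 1 the prime 5927 does not ramify.
Compute (113/5927) via Euler: 113^((5927-1)/2) mod 5927 = 1, so (113/5927) = 1.
Legendre symbol 1 ⇒ 5927 is split.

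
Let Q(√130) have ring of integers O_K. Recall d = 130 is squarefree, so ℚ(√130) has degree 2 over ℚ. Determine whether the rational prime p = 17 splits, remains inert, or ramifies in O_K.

remains prime (inert)

Since 130 ≢ 1 mod 4, the ring of integers is ℤ[√130] with discriminant 4·130 = 520.
Since gcd(17, 520) = 1 the prime 17 does not ramify.
Euler's criterion: 130^8 mod 17 = 16. Thus (130|17) = -1.
(130/17) = -1, so 17 is inert.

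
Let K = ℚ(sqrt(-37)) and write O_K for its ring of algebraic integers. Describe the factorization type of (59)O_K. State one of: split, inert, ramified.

59 splits in O_K

Since -37 ≢ 1 mod 4, the ring of integers is ℤ[√-37] with discriminant 4·(-37) = -148.
disc(K) = -148 is not divisible by 59; 59 is unramified.
Euler's criterion: (-37)^29 mod 59 = 1. Thus (-37|59) = 1.
d is a quadratic residue mod p, hence 59 splits in O_K.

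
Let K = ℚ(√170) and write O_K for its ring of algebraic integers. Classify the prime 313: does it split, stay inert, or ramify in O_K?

Since 170 ≢ 1 mod 4, the ring of integers is ℤ[√170] with discriminant 4·170 = 680.
disc(K) = 680 is not divisible by 313; 313 is unramified.
Legendre symbol by Euler's criterion: (170/313) ≡ 170^156 ≡ 1 (mod 313), i.e. (170/313) = 1.
Legendre symbol 1 ⇒ 313 is split.

split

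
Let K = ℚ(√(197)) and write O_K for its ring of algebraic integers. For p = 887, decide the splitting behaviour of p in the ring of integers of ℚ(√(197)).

p is inert

d = 197 ≡ 1 (mod 4), so O_K = ℤ[(1+√197)/2] and disc(K) = d = 197.
887 ∤ 197, so 887 is unramified.
Legendre symbol by Euler's criterion: (197/887) ≡ 197^443 ≡ 886 (mod 887), i.e. (197/887) = -1.
Legendre symbol -1 ⇒ 887 is inert.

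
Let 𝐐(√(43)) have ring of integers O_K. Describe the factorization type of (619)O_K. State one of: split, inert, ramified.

Since 43 ≢ 1 mod 4, the ring of integers is ℤ[√43] with discriminant 4·43 = 172.
619 ∤ 172, so 619 is unramified.
Legendre symbol by Euler's criterion: (43/619) ≡ 43^309 ≡ 618 (mod 619), i.e. (43/619) = -1.
Legendre symbol -1 ⇒ 619 is inert.

inert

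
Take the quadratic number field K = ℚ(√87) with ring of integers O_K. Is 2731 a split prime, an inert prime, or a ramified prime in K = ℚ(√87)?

Since 87 ≢ 1 mod 4, the ring of integers is ℤ[√87] with discriminant 4·87 = 348.
Since gcd(2731, 348) = 1 the prime 2731 does not ramify.
Euler's criterion: 87^1365 mod 2731 = 2730. Thus (87|2731) = -1.
(87/2731) = -1, so 2731 is inert.

inert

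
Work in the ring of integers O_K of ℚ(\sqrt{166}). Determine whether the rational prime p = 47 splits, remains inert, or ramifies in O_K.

p splits

d = 166 ≡ 2 (mod 4), so O_K = ℤ[√166] and disc(K) = 4d = 664.
disc(K) = 664 is not divisible by 47; 47 is unramified.
Euler's criterion: 166^23 mod 47 = 1. Thus (166|47) = 1.
(166/47) = 1, so 47 splits.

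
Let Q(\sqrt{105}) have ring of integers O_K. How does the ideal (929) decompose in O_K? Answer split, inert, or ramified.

d = 105 ≡ 1 (mod 4), so O_K = ℤ[(1+√105)/2] and disc(K) = d = 105.
Since gcd(929, 105) = 1 the prime 929 does not ramify.
Legendre symbol by Euler's criterion: (105/929) ≡ 105^464 ≡ 1 (mod 929), i.e. (105/929) = 1.
(105/929) = 1, so 929 splits.

split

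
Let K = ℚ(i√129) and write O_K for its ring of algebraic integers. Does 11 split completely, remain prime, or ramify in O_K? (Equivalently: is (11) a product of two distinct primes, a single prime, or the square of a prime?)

Since -129 ≢ 1 mod 4, the ring of integers is ℤ[√-129] with discriminant 4·(-129) = -516.
Since gcd(11, -516) = 1 the prime 11 does not ramify.
Compute (-129/11) via Euler: 3^((11-1)/2) mod 11 = 1, so (-129/11) = 1.
d is a quadratic residue mod p, hence 11 splits in O_K.

split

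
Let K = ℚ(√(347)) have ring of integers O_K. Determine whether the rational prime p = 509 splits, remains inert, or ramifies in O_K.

Since 347 ≢ 1 mod 4, the ring of integers is ℤ[√347] with discriminant 4·347 = 1388.
disc(K) = 1388 is not divisible by 509; 509 is unramified.
(347/509) = 347^254 mod 509 = 508, giving Legendre symbol -1.
(347/509) = -1, so 509 is inert.

inert — (509) stays prime in O_K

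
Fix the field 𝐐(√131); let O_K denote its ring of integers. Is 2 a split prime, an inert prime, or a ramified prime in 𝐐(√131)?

p ramifies

d = 131 ≡ 3 (mod 4), so O_K = ℤ[√131] and disc(K) = 4d = 524.
disc(K) = 524 = 2·262, so p = 2 is ramified.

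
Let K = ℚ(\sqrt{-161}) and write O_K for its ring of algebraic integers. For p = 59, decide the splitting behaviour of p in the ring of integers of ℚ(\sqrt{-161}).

splits completely

-161 mod 4 = 3, hence disc K = 4·(-161) = -644 and O_K = ℤ[√-161].
59 ∤ -644, so 59 is unramified.
Compute (-161/59) via Euler: 16^((59-1)/2) mod 59 = 1, so (-161/59) = 1.
(-161/59) = 1, so 59 splits.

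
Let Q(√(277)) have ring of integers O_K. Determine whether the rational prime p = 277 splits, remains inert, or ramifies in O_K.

277 is ramified

Since 277 ≡ 1 mod 4, the ring of integers is ℤ[(1+√277)/2] with discriminant 277.
disc(K) = 277 = 277·1, so p = 277 is ramified.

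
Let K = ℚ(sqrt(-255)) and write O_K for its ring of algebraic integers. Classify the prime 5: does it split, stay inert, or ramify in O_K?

-255 mod 4 = 1, hence disc K = -255 and O_K = ℤ[(1+√-255)/2].
Ramification test: 5 | -255. The prime 5 ramifies in K.

ramifies in O_K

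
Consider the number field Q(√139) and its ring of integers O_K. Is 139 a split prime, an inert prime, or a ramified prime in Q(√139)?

ramifies in O_K

Since 139 ≢ 1 mod 4, the ring of integers is ℤ[√139] with discriminant 4·139 = 556.
139 divides disc(K) = 556, so 139 ramifies.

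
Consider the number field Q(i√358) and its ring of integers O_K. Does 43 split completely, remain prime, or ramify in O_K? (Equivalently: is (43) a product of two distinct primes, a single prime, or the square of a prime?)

p is inert

-358 mod 4 = 2, hence disc K = 4·(-358) = -1432 and O_K = ℤ[√-358].
43 ∤ -1432, so 43 is unramified.
Legendre symbol by Euler's criterion: (-358/43) ≡ (-358)^21 ≡ 42 (mod 43), i.e. (-358/43) = -1.
Legendre symbol -1 ⇒ 43 is inert.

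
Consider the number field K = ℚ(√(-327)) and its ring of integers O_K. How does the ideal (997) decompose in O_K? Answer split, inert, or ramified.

split — (997) = 𝔭₁𝔭₂ with 𝔭₁ ≠ 𝔭₂

-327 mod 4 = 1, hence disc K = -327 and O_K = ℤ[(1+√-327)/2].
Since gcd(997, -327) = 1 the prime 997 does not ramify.
(-327/997) = 670^498 mod 997 = 1, giving Legendre symbol 1.
d is a quadratic residue mod p, hence 997 splits in O_K.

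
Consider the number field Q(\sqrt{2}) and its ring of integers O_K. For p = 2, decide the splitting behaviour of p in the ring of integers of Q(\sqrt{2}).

p ramifies

Since 2 ≢ 1 mod 4, the ring of integers is ℤ[√2] with discriminant 4·2 = 8.
2 divides disc(K) = 8, so 2 ramifies.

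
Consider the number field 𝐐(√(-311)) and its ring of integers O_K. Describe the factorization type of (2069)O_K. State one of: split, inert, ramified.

d = -311 ≡ 1 (mod 4), so O_K = ℤ[(1+√-311)/2] and disc(K) = d = -311.
Since gcd(2069, -311) = 1 the prime 2069 does not ramify.
Legendre symbol by Euler's criterion: (-311/2069) ≡ (-311)^1034 ≡ 2068 (mod 2069), i.e. (-311/2069) = -1.
Legendre symbol -1 ⇒ 2069 is inert.

inert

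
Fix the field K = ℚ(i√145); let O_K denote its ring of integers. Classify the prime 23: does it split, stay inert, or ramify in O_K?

23 splits in O_K

Since -145 ≢ 1 mod 4, the ring of integers is ℤ[√-145] with discriminant 4·(-145) = -580.
23 ∤ -580, so 23 is unramified.
Compute (-145/23) via Euler: 16^((23-1)/2) mod 23 = 1, so (-145/23) = 1.
Legendre symbol 1 ⇒ 23 is split.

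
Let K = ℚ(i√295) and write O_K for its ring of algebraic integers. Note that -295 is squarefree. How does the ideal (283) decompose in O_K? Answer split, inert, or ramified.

d = -295 ≡ 1 (mod 4), so O_K = ℤ[(1+√-295)/2] and disc(K) = d = -295.
Since gcd(283, -295) = 1 the prime 283 does not ramify.
Compute (-295/283) via Euler: 271^((283-1)/2) mod 283 = 1, so (-295/283) = 1.
(-295/283) = 1, so 283 splits.

split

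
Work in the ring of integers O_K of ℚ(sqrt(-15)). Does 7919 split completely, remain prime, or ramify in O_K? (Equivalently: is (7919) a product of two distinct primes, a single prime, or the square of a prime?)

Since -15 ≡ 1 mod 4, the ring of integers is ℤ[(1+√-15)/2] with discriminant -15.
disc(K) = -15 is not divisible by 7919; 7919 is unramified.
Euler's criterion: (-15)^3959 mod 7919 = 7918. Thus (-15|7919) = -1.
(-15/7919) = -1, so 7919 is inert.

inert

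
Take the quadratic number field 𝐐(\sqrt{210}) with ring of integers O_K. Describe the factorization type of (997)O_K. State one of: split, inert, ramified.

d = 210 ≡ 2 (mod 4), so O_K = ℤ[√210] and disc(K) = 4d = 840.
997 ∤ 840, so 997 is unramified.
Compute (210/997) via Euler: 210^((997-1)/2) mod 997 = 996, so (210/997) = -1.
(210/997) = -1, so 997 is inert.

remains prime (inert)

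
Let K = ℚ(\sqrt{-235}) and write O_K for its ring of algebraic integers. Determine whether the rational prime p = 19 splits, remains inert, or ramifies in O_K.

19 remains inert

d = -235 ≡ 1 (mod 4), so O_K = ℤ[(1+√-235)/2] and disc(K) = d = -235.
19 ∤ -235, so 19 is unramified.
Legendre symbol by Euler's criterion: (-235/19) ≡ (-235)^9 ≡ 18 (mod 19), i.e. (-235/19) = -1.
d is a non-residue mod p, hence 19 remains inert in O_K.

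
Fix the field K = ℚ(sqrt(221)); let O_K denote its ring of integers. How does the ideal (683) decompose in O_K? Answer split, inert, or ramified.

p splits

Since 221 ≡ 1 mod 4, the ring of integers is ℤ[(1+√221)/2] with discriminant 221.
disc(K) = 221 is not divisible by 683; 683 is unramified.
Legendre symbol by Euler's criterion: (221/683) ≡ 221^341 ≡ 1 (mod 683), i.e. (221/683) = 1.
Legendre symbol 1 ⇒ 683 is split.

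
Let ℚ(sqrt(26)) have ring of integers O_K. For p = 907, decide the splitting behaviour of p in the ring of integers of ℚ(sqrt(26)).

26 mod 4 = 2, hence disc K = 4·26 = 104 and O_K = ℤ[√26].
disc(K) = 104 is not divisible by 907; 907 is unramified.
Legendre symbol by Euler's criterion: (26/907) ≡ 26^453 ≡ 906 (mod 907), i.e. (26/907) = -1.
(26/907) = -1, so 907 is inert.

907 remains inert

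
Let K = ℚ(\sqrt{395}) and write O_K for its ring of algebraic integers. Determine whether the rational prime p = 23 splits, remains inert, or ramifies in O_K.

d = 395 ≡ 3 (mod 4), so O_K = ℤ[√395] and disc(K) = 4d = 1580.
Since gcd(23, 1580) = 1 the prime 23 does not ramify.
(395/23) = 4^11 mod 23 = 1, giving Legendre symbol 1.
Legendre symbol 1 ⇒ 23 is split.

splits completely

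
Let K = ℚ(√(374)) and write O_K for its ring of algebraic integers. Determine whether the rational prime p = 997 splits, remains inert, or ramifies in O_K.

p is inert

d = 374 ≡ 2 (mod 4), so O_K = ℤ[√374] and disc(K) = 4d = 1496.
Since gcd(997, 1496) = 1 the prime 997 does not ramify.
Compute (374/997) via Euler: 374^((997-1)/2) mod 997 = 996, so (374/997) = -1.
Legendre symbol -1 ⇒ 997 is inert.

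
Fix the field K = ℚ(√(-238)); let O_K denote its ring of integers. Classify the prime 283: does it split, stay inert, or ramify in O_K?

-238 mod 4 = 2, hence disc K = 4·(-238) = -952 and O_K = ℤ[√-238].
disc(K) = -952 is not divisible by 283; 283 is unramified.
(-238/283) = 45^141 mod 283 = 282, giving Legendre symbol -1.
d is a non-residue mod p, hence 283 remains inert in O_K.

inert — (283) stays prime in O_K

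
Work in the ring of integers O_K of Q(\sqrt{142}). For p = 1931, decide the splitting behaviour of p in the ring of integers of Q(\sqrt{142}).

p is inert

d = 142 ≡ 2 (mod 4), so O_K = ℤ[√142] and disc(K) = 4d = 568.
1931 ∤ 568, so 1931 is unramified.
Euler's criterion: 142^965 mod 1931 = 1930. Thus (142|1931) = -1.
Legendre symbol -1 ⇒ 1931 is inert.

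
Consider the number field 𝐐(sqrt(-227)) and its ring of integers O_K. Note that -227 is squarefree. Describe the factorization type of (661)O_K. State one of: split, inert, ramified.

Since -227 ≡ 1 mod 4, the ring of integers is ℤ[(1+√-227)/2] with discriminant -227.
661 ∤ -227, so 661 is unramified.
(-227/661) = 434^330 mod 661 = 1, giving Legendre symbol 1.
d is a quadratic residue mod p, hence 661 splits in O_K.

661 splits in O_K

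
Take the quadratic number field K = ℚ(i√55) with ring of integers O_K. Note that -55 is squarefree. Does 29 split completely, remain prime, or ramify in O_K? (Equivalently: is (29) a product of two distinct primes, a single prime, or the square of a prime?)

-55 mod 4 = 1, hence disc K = -55 and O_K = ℤ[(1+√-55)/2].
disc(K) = -55 is not divisible by 29; 29 is unramified.
Compute (-55/29) via Euler: 3^((29-1)/2) mod 29 = 28, so (-55/29) = -1.
Legendre symbol -1 ⇒ 29 is inert.

inert — (29) stays prime in O_K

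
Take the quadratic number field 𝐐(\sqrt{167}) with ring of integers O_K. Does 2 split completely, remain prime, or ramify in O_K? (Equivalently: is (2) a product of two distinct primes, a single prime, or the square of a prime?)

167 mod 4 = 3, hence disc K = 4·167 = 668 and O_K = ℤ[√167].
2 divides disc(K) = 668, so 2 ramifies.

p ramifies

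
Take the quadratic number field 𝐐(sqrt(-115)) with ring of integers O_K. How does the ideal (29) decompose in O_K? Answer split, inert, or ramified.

Since -115 ≡ 1 mod 4, the ring of integers is ℤ[(1+√-115)/2] with discriminant -115.
29 ∤ -115, so 29 is unramified.
Compute (-115/29) via Euler: 1^((29-1)/2) mod 29 = 1, so (-115/29) = 1.
Legendre symbol 1 ⇒ 29 is split.

29 splits in O_K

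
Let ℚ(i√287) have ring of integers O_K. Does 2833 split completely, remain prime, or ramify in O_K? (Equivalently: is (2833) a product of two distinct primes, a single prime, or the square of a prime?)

remains prime (inert)

Since -287 ≡ 1 mod 4, the ring of integers is ℤ[(1+√-287)/2] with discriminant -287.
disc(K) = -287 is not divisible by 2833; 2833 is unramified.
Euler's criterion: (-287)^1416 mod 2833 = 2832. Thus (-287|2833) = -1.
d is a non-residue mod p, hence 2833 remains inert in O_K.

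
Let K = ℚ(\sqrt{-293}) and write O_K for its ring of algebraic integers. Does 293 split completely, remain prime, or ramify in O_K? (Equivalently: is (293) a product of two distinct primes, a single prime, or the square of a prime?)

ramifies in O_K

Since -293 ≢ 1 mod 4, the ring of integers is ℤ[√-293] with discriminant 4·(-293) = -1172.
Ramification test: 293 | -1172. The prime 293 ramifies in K.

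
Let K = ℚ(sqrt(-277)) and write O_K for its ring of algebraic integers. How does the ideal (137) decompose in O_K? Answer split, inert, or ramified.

137 remains inert

Since -277 ≢ 1 mod 4, the ring of integers is ℤ[√-277] with discriminant 4·(-277) = -1108.
137 ∤ -1108, so 137 is unramified.
Compute (-277/137) via Euler: 134^((137-1)/2) mod 137 = 136, so (-277/137) = -1.
d is a non-residue mod p, hence 137 remains inert in O_K.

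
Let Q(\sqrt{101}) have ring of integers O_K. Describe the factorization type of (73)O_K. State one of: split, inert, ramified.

d = 101 ≡ 1 (mod 4), so O_K = ℤ[(1+√101)/2] and disc(K) = d = 101.
Since gcd(73, 101) = 1 the prime 73 does not ramify.
(101/73) = 28^36 mod 73 = 72, giving Legendre symbol -1.
(101/73) = -1, so 73 is inert.

p is inert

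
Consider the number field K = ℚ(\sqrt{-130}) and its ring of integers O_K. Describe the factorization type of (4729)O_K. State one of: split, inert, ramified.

split — (4729) = 𝔭₁𝔭₂ with 𝔭₁ ≠ 𝔭₂

d = -130 ≡ 2 (mod 4), so O_K = ℤ[√-130] and disc(K) = 4d = -520.
Since gcd(4729, -520) = 1 the prime 4729 does not ramify.
(-130/4729) = 4599^2364 mod 4729 = 1, giving Legendre symbol 1.
d is a quadratic residue mod p, hence 4729 splits in O_K.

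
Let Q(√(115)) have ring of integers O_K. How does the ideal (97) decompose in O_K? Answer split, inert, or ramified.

split — (97) = 𝔭₁𝔭₂ with 𝔭₁ ≠ 𝔭₂

Since 115 ≢ 1 mod 4, the ring of integers is ℤ[√115] with discriminant 4·115 = 460.
97 ∤ 460, so 97 is unramified.
(115/97) = 18^48 mod 97 = 1, giving Legendre symbol 1.
d is a quadratic residue mod p, hence 97 splits in O_K.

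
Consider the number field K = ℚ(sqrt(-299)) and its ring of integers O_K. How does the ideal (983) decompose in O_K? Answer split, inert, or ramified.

p splits

Since -299 ≡ 1 mod 4, the ring of integers is ℤ[(1+√-299)/2] with discriminant -299.
983 ∤ -299, so 983 is unramified.
Compute (-299/983) via Euler: 684^((983-1)/2) mod 983 = 1, so (-299/983) = 1.
d is a quadratic residue mod p, hence 983 splits in O_K.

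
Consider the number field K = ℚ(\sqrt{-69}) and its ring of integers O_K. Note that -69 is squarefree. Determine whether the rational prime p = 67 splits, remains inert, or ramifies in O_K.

p splits

Since -69 ≢ 1 mod 4, the ring of integers is ℤ[√-69] with discriminant 4·(-69) = -276.
Since gcd(67, -276) = 1 the prime 67 does not ramify.
(-69/67) = 65^33 mod 67 = 1, giving Legendre symbol 1.
Legendre symbol 1 ⇒ 67 is split.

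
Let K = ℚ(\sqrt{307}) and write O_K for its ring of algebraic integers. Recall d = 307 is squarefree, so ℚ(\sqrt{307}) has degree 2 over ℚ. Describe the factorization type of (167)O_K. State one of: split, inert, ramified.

remains prime (inert)

307 mod 4 = 3, hence disc K = 4·307 = 1228 and O_K = ℤ[√307].
167 ∤ 1228, so 167 is unramified.
Compute (307/167) via Euler: 140^((167-1)/2) mod 167 = 166, so (307/167) = -1.
Legendre symbol -1 ⇒ 167 is inert.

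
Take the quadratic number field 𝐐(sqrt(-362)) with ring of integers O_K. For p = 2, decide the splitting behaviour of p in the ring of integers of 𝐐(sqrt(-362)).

Since -362 ≢ 1 mod 4, the ring of integers is ℤ[√-362] with discriminant 4·(-362) = -1448.
Ramification test: 2 | -1448. The prime 2 ramifies in K.

ramified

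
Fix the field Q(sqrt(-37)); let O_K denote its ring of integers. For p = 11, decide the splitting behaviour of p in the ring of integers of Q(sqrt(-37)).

Since -37 ≢ 1 mod 4, the ring of integers is ℤ[√-37] with discriminant 4·(-37) = -148.
Since gcd(11, -148) = 1 the prime 11 does not ramify.
Compute (-37/11) via Euler: 7^((11-1)/2) mod 11 = 10, so (-37/11) = -1.
d is a non-residue mod p, hence 11 remains inert in O_K.

p is inert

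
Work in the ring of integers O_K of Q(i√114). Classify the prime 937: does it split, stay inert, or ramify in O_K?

Since -114 ≢ 1 mod 4, the ring of integers is ℤ[√-114] with discriminant 4·(-114) = -456.
937 ∤ -456, so 937 is unramified.
(-114/937) = 823^468 mod 937 = 1, giving Legendre symbol 1.
Legendre symbol 1 ⇒ 937 is split.

937 splits in O_K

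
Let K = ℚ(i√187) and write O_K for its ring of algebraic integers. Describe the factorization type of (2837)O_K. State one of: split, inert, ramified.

p is inert

d = -187 ≡ 1 (mod 4), so O_K = ℤ[(1+√-187)/2] and disc(K) = d = -187.
disc(K) = -187 is not divisible by 2837; 2837 is unramified.
Euler's criterion: (-187)^1418 mod 2837 = 2836. Thus (-187|2837) = -1.
Legendre symbol -1 ⇒ 2837 is inert.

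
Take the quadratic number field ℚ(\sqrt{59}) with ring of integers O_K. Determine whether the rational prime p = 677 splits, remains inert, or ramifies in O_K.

Since 59 ≢ 1 mod 4, the ring of integers is ℤ[√59] with discriminant 4·59 = 236.
677 ∤ 236, so 677 is unramified.
Compute (59/677) via Euler: 59^((677-1)/2) mod 677 = 1, so (59/677) = 1.
(59/677) = 1, so 677 splits.

split — (677) = 𝔭₁𝔭₂ with 𝔭₁ ≠ 𝔭₂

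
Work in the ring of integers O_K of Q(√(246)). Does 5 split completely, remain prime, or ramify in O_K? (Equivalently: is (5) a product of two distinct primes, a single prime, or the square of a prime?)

Since 246 ≢ 1 mod 4, the ring of integers is ℤ[√246] with discriminant 4·246 = 984.
disc(K) = 984 is not divisible by 5; 5 is unramified.
Euler's criterion: 246^2 mod 5 = 1. Thus (246|5) = 1.
d is a quadratic residue mod p, hence 5 splits in O_K.

p splits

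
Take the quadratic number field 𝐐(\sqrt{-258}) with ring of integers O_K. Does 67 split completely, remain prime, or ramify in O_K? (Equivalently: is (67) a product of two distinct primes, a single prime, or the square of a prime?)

d = -258 ≡ 2 (mod 4), so O_K = ℤ[√-258] and disc(K) = 4d = -1032.
Since gcd(67, -1032) = 1 the prime 67 does not ramify.
Legendre symbol by Euler's criterion: (-258/67) ≡ (-258)^33 ≡ 1 (mod 67), i.e. (-258/67) = 1.
Legendre symbol 1 ⇒ 67 is split.

p splits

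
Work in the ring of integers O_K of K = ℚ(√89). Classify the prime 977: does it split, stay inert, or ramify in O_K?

977 splits in O_K

89 mod 4 = 1, hence disc K = 89 and O_K = ℤ[(1+√89)/2].
disc(K) = 89 is not divisible by 977; 977 is unramified.
Euler's criterion: 89^488 mod 977 = 1. Thus (89|977) = 1.
d is a quadratic residue mod p, hence 977 splits in O_K.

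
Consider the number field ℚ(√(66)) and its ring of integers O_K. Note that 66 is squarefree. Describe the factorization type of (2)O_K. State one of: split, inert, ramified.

Since 66 ≢ 1 mod 4, the ring of integers is ℤ[√66] with discriminant 4·66 = 264.
Ramification test: 2 | 264. The prime 2 ramifies in K.

p ramifies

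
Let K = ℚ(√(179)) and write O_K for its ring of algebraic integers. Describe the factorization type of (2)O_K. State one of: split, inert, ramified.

179 mod 4 = 3, hence disc K = 4·179 = 716 and O_K = ℤ[√179].
disc(K) = 716 = 2·358, so p = 2 is ramified.

ramified — (2) = 𝔭²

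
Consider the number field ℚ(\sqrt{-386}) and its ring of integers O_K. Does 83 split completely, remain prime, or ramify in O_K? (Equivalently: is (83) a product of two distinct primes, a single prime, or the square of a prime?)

Since -386 ≢ 1 mod 4, the ring of integers is ℤ[√-386] with discriminant 4·(-386) = -1544.
disc(K) = -1544 is not divisible by 83; 83 is unramified.
(-386/83) = 29^41 mod 83 = 1, giving Legendre symbol 1.
d is a quadratic residue mod p, hence 83 splits in O_K.

split — (83) = 𝔭₁𝔭₂ with 𝔭₁ ≠ 𝔭₂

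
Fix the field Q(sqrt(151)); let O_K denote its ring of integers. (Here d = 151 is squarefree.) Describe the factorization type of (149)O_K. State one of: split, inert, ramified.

inert

Since 151 ≢ 1 mod 4, the ring of integers is ℤ[√151] with discriminant 4·151 = 604.
Since gcd(149, 604) = 1 the prime 149 does not ramify.
Legendre symbol by Euler's criterion: (151/149) ≡ 151^74 ≡ 148 (mod 149), i.e. (151/149) = -1.
(151/149) = -1, so 149 is inert.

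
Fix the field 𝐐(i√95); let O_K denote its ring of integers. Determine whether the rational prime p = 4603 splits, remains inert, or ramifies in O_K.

-95 mod 4 = 1, hence disc K = -95 and O_K = ℤ[(1+√-95)/2].
Since gcd(4603, -95) = 1 the prime 4603 does not ramify.
Legendre symbol by Euler's criterion: (-95/4603) ≡ (-95)^2301 ≡ 4602 (mod 4603), i.e. (-95/4603) = -1.
Legendre symbol -1 ⇒ 4603 is inert.

inert — (4603) stays prime in O_K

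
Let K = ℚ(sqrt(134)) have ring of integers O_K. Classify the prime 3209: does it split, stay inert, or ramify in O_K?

split

134 mod 4 = 2, hence disc K = 4·134 = 536 and O_K = ℤ[√134].
disc(K) = 536 is not divisible by 3209; 3209 is unramified.
(134/3209) = 134^1604 mod 3209 = 1, giving Legendre symbol 1.
Legendre symbol 1 ⇒ 3209 is split.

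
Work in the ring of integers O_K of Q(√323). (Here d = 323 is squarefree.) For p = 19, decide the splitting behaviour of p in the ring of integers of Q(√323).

19 is ramified

d = 323 ≡ 3 (mod 4), so O_K = ℤ[√323] and disc(K) = 4d = 1292.
Ramification test: 19 | 1292. The prime 19 ramifies in K.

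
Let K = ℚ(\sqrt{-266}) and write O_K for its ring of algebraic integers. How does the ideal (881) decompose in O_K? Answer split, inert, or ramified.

-266 mod 4 = 2, hence disc K = 4·(-266) = -1064 and O_K = ℤ[√-266].
Since gcd(881, -1064) = 1 the prime 881 does not ramify.
Compute (-266/881) via Euler: 615^((881-1)/2) mod 881 = 880, so (-266/881) = -1.
(-266/881) = -1, so 881 is inert.

inert — (881) stays prime in O_K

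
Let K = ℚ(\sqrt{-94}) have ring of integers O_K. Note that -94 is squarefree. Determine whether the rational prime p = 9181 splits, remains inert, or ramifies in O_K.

remains prime (inert)

Since -94 ≢ 1 mod 4, the ring of integers is ℤ[√-94] with discriminant 4·(-94) = -376.
disc(K) = -376 is not divisible by 9181; 9181 is unramified.
Euler's criterion: (-94)^4590 mod 9181 = 9180. Thus (-94|9181) = -1.
(-94/9181) = -1, so 9181 is inert.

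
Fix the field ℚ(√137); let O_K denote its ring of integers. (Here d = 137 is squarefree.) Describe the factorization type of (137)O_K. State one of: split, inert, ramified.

Since 137 ≡ 1 mod 4, the ring of integers is ℤ[(1+√137)/2] with discriminant 137.
disc(K) = 137 = 137·1, so p = 137 is ramified.

ramified — (137) = 𝔭²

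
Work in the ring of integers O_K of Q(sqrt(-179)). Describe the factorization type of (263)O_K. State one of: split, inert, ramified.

inert

Since -179 ≡ 1 mod 4, the ring of integers is ℤ[(1+√-179)/2] with discriminant -179.
Since gcd(263, -179) = 1 the prime 263 does not ramify.
Compute (-179/263) via Euler: 84^((263-1)/2) mod 263 = 262, so (-179/263) = -1.
Legendre symbol -1 ⇒ 263 is inert.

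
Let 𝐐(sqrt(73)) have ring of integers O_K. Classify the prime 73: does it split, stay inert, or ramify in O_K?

Since 73 ≡ 1 mod 4, the ring of integers is ℤ[(1+√73)/2] with discriminant 73.
73 divides disc(K) = 73, so 73 ramifies.

p ramifies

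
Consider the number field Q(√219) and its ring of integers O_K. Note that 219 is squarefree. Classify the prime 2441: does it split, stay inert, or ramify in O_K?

219 mod 4 = 3, hence disc K = 4·219 = 876 and O_K = ℤ[√219].
Since gcd(2441, 876) = 1 the prime 2441 does not ramify.
(219/2441) = 219^1220 mod 2441 = 2440, giving Legendre symbol -1.
d is a non-residue mod p, hence 2441 remains inert in O_K.

remains prime (inert)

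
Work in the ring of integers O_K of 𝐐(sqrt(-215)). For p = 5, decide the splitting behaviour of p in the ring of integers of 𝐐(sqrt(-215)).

ramifies in O_K

d = -215 ≡ 1 (mod 4), so O_K = ℤ[(1+√-215)/2] and disc(K) = d = -215.
5 divides disc(K) = -215, so 5 ramifies.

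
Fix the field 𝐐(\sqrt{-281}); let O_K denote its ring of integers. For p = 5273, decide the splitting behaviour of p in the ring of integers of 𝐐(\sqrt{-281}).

split — (5273) = 𝔭₁𝔭₂ with 𝔭₁ ≠ 𝔭₂

-281 mod 4 = 3, hence disc K = 4·(-281) = -1124 and O_K = ℤ[√-281].
5273 ∤ -1124, so 5273 is unramified.
Legendre symbol by Euler's criterion: (-281/5273) ≡ (-281)^2636 ≡ 1 (mod 5273), i.e. (-281/5273) = 1.
(-281/5273) = 1, so 5273 splits.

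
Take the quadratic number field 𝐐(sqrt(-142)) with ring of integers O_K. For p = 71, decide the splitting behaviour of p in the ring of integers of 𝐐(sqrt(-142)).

-142 mod 4 = 2, hence disc K = 4·(-142) = -568 and O_K = ℤ[√-142].
71 divides disc(K) = -568, so 71 ramifies.

ramifies in O_K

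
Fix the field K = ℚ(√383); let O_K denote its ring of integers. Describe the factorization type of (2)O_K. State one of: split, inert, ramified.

ramifies in O_K

d = 383 ≡ 3 (mod 4), so O_K = ℤ[√383] and disc(K) = 4d = 1532.
2 divides disc(K) = 1532, so 2 ramifies.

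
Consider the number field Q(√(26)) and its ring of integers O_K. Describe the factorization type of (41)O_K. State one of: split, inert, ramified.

26 mod 4 = 2, hence disc K = 4·26 = 104 and O_K = ℤ[√26].
Since gcd(41, 104) = 1 the prime 41 does not ramify.
Legendre symbol by Euler's criterion: (26/41) ≡ 26^20 ≡ 40 (mod 41), i.e. (26/41) = -1.
(26/41) = -1, so 41 is inert.

41 remains inert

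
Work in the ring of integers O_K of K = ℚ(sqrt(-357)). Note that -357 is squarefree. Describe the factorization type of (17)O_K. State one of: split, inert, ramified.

ramified

Since -357 ≢ 1 mod 4, the ring of integers is ℤ[√-357] with discriminant 4·(-357) = -1428.
17 divides disc(K) = -1428, so 17 ramifies.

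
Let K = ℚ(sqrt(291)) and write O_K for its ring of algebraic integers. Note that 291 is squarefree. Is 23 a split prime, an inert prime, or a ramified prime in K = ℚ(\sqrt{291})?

Since 291 ≢ 1 mod 4, the ring of integers is ℤ[√291] with discriminant 4·291 = 1164.
disc(K) = 1164 is not divisible by 23; 23 is unramified.
Compute (291/23) via Euler: 15^((23-1)/2) mod 23 = 22, so (291/23) = -1.
(291/23) = -1, so 23 is inert.

inert — (23) stays prime in O_K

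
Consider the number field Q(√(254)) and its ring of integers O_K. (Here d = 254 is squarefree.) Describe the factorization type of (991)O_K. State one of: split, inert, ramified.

Since 254 ≢ 1 mod 4, the ring of integers is ℤ[√254] with discriminant 4·254 = 1016.
disc(K) = 1016 is not divisible by 991; 991 is unramified.
Euler's criterion: 254^495 mod 991 = 1. Thus (254|991) = 1.
(254/991) = 1, so 991 splits.

splits completely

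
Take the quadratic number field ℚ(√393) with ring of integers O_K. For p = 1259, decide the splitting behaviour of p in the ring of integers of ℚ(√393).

inert

393 mod 4 = 1, hence disc K = 393 and O_K = ℤ[(1+√393)/2].
Since gcd(1259, 393) = 1 the prime 1259 does not ramify.
Euler's criterion: 393^629 mod 1259 = 1258. Thus (393|1259) = -1.
Legendre symbol -1 ⇒ 1259 is inert.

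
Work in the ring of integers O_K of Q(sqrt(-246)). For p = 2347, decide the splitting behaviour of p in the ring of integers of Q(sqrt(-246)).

remains prime (inert)

d = -246 ≡ 2 (mod 4), so O_K = ℤ[√-246] and disc(K) = 4d = -984.
2347 ∤ -984, so 2347 is unramified.
Compute (-246/2347) via Euler: 2101^((2347-1)/2) mod 2347 = 2346, so (-246/2347) = -1.
(-246/2347) = -1, so 2347 is inert.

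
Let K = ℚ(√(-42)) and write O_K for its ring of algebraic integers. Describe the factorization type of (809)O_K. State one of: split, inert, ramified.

inert

d = -42 ≡ 2 (mod 4), so O_K = ℤ[√-42] and disc(K) = 4d = -168.
Since gcd(809, -168) = 1 the prime 809 does not ramify.
Compute (-42/809) via Euler: 767^((809-1)/2) mod 809 = 808, so (-42/809) = -1.
Legendre symbol -1 ⇒ 809 is inert.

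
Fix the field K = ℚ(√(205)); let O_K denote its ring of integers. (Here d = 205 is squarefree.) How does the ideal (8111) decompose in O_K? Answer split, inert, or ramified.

8111 remains inert

205 mod 4 = 1, hence disc K = 205 and O_K = ℤ[(1+√205)/2].
disc(K) = 205 is not divisible by 8111; 8111 is unramified.
Euler's criterion: 205^4055 mod 8111 = 8110. Thus (205|8111) = -1.
d is a non-residue mod p, hence 8111 remains inert in O_K.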